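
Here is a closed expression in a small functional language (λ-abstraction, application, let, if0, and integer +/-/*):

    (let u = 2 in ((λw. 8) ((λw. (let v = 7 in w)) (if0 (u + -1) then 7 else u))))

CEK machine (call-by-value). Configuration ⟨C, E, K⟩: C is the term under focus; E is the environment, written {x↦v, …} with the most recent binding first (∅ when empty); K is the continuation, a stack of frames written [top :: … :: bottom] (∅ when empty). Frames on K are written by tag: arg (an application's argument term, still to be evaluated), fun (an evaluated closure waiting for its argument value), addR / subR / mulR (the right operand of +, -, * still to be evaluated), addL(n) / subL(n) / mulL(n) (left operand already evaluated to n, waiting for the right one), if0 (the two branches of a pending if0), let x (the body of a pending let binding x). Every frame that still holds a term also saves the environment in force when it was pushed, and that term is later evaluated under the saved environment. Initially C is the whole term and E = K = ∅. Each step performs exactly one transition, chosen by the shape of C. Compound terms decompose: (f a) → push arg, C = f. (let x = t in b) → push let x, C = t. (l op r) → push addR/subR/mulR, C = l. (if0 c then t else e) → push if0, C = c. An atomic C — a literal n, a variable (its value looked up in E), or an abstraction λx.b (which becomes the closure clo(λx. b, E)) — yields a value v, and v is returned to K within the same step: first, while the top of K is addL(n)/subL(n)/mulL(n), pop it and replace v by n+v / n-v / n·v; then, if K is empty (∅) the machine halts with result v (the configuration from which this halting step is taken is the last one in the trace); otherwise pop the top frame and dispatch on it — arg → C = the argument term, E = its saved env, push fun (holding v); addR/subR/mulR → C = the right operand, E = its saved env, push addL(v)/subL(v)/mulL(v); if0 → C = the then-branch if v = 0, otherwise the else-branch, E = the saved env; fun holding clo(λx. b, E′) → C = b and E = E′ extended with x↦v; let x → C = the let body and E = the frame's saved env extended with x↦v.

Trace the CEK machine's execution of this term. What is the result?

Answer: 8

Execution trace:
0. ⟨C=(let u = 2 in ((λw. 8) ((λw. (let v = 7 in w)) (if0 (u + -1) then 7 else u)))); E=∅; K=∅⟩
1. ⟨C=2; E=∅; K=[let u]⟩
2. ⟨C=((λw. 8) ((λw. (let v = 7 in w)) (if0 (u + -1) then 7 else u))); E={u↦2}; K=∅⟩
3. ⟨C=(λw. 8); E={u↦2}; K=[arg]⟩
4. ⟨C=((λw. (let v = 7 in w)) (if0 (u + -1) then 7 else u)); E={u↦2}; K=[fun]⟩
5. ⟨C=(λw. (let v = 7 in w)); E={u↦2}; K=[arg :: fun]⟩
6. ⟨C=(if0 (u + -1) then 7 else u); E={u↦2}; K=[fun :: fun]⟩
7. ⟨C=(u + -1); E={u↦2}; K=[if0 :: fun :: fun]⟩
8. ⟨C=u; E={u↦2}; K=[addR :: if0 :: fun :: fun]⟩
9. ⟨C=-1; E={u↦2}; K=[addL(2) :: if0 :: fun :: fun]⟩
10. ⟨C=u; E={u↦2}; K=[fun :: fun]⟩
11. ⟨C=(let v = 7 in w); E={w↦2, u↦2}; K=[fun]⟩
12. ⟨C=7; E={w↦2, u↦2}; K=[let v :: fun]⟩
13. ⟨C=w; E={v↦7, w↦2, u↦2}; K=[fun]⟩
14. ⟨C=8; E={w↦2, u↦2}; K=∅⟩
→ final value 8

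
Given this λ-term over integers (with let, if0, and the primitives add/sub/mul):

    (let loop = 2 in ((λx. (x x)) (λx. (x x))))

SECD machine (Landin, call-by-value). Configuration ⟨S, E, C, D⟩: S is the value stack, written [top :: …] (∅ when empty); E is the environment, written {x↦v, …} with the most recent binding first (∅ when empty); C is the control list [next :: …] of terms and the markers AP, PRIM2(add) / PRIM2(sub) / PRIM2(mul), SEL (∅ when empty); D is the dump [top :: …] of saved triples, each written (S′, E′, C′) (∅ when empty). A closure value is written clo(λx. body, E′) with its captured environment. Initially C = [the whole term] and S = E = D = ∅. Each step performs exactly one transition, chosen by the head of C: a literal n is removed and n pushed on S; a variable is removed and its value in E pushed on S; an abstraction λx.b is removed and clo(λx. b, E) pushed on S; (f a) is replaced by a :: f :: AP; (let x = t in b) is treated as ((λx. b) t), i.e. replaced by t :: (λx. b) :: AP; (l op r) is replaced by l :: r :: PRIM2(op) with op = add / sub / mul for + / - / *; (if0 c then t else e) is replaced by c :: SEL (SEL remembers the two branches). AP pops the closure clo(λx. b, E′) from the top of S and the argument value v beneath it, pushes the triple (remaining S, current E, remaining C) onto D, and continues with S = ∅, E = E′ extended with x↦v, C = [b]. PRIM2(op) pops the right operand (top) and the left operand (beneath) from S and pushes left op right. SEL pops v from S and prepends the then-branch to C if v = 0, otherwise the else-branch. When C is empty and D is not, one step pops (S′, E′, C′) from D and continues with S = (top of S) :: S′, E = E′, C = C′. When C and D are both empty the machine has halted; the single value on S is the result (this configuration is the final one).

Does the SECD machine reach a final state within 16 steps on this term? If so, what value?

step 0: ⟨S=∅; E=∅; C=[(let loop = 2 in ((λx. (x x)) (λx. (x x))))]; D=∅⟩
step 1: ⟨S=∅; E=∅; C=[2 :: (λloop. ((λx. (x x)) (λx. (x x)))) :: AP]; D=∅⟩
step 2: ⟨S=[2]; E=∅; C=[(λloop. ((λx. (x x)) (λx. (x x)))) :: AP]; D=∅⟩
step 3: ⟨S=[clo(λloop. ((λx. (x x)) (λx. (x x))), ∅) :: 2]; E=∅; C=[AP]; D=∅⟩
step 4: ⟨S=∅; E={loop↦2}; C=[((λx. (x x)) (λx. (x x)))]; D=[(∅, ∅, ∅)]⟩
step 5: ⟨S=∅; E={loop↦2}; C=[(λx. (x x)) :: (λx. (x x)) :: AP]; D=[(∅, ∅, ∅)]⟩
step 6: ⟨S=[clo(λx. (x x), {loop↦2})]; E={loop↦2}; C=[(λx. (x x)) :: AP]; D=[(∅, ∅, ∅)]⟩
step 7: ⟨S=[clo(λx. (x x), {loop↦2}) :: clo(λx. (x x), {loop↦2})]; E={loop↦2}; C=[AP]; D=[(∅, ∅, ∅)]⟩
step 8: ⟨S=∅; E={x↦clo(λx. (x x), {loop↦2}), loop↦2}; C=[(x x)]; D=[(∅, {loop↦2}, ∅) :: (∅, ∅, ∅)]⟩
step 9: ⟨S=∅; E={x↦clo(λx. (x x), {loop↦2}), loop↦2}; C=[x :: x :: AP]; D=[(∅, {loop↦2}, ∅) :: (∅, ∅, ∅)]⟩
step 10: ⟨S=[clo(λx. (x x), {loop↦2})]; E={x↦clo(λx. (x x), {loop↦2}), loop↦2}; C=[x :: AP]; D=[(∅, {loop↦2}, ∅) :: (∅, ∅, ∅)]⟩
step 11: ⟨S=[clo(λx. (x x), {loop↦2}) :: clo(λx. (x x), {loop↦2})]; E={x↦clo(λx. (x x), {loop↦2}), loop↦2}; C=[AP]; D=[(∅, {loop↦2}, ∅) :: (∅, ∅, ∅)]⟩
step 12: ⟨S=∅; E={x↦clo(λx. (x x), {loop↦2}), loop↦2}; C=[(x x)]; D=[(∅, {x↦clo(λx. (x x), {loop↦2}), loop↦2}, ∅) :: (∅, {loop↦2}, ∅) :: (∅, ∅, ∅)]⟩
step 13: ⟨S=∅; E={x↦clo(λx. (x x), {loop↦2}), loop↦2}; C=[x :: x :: AP]; D=[(∅, {x↦clo(λx. (x x), {loop↦2}), loop↦2}, ∅) :: (∅, {loop↦2}, ∅) :: (∅, ∅, ∅)]⟩
step 14: ⟨S=[clo(λx. (x x), {loop↦2})]; E={x↦clo(λx. (x x), {loop↦2}), loop↦2}; C=[x :: AP]; D=[(∅, {x↦clo(λx. (x x), {loop↦2}), loop↦2}, ∅) :: (∅, {loop↦2}, ∅) :: (∅, ∅, ∅)]⟩
step 15: ⟨S=[clo(λx. (x x), {loop↦2}) :: clo(λx. (x x), {loop↦2})]; E={x↦clo(λx. (x x), {loop↦2}), loop↦2}; C=[AP]; D=[(∅, {x↦clo(λx. (x x), {loop↦2}), loop↦2}, ∅) :: (∅, {loop↦2}, ∅) :: (∅, ∅, ∅)]⟩
step 16: ⟨S=∅; E={x↦clo(λx. (x x), {loop↦2}), loop↦2}; C=[(x x)]; D=[(∅, {x↦clo(λx. (x x), {loop↦2}), loop↦2}, ∅) :: (∅, {x↦clo(λx. (x x), {loop↦2}), loop↦2}, ∅) :: (∅, {loop↦2}, ∅) :: (∅, ∅, ∅)]⟩
→ 16 transitions taken and the configuration is still not final: no result within 16 steps

Answer: DIVERGES (no final state within 16 steps)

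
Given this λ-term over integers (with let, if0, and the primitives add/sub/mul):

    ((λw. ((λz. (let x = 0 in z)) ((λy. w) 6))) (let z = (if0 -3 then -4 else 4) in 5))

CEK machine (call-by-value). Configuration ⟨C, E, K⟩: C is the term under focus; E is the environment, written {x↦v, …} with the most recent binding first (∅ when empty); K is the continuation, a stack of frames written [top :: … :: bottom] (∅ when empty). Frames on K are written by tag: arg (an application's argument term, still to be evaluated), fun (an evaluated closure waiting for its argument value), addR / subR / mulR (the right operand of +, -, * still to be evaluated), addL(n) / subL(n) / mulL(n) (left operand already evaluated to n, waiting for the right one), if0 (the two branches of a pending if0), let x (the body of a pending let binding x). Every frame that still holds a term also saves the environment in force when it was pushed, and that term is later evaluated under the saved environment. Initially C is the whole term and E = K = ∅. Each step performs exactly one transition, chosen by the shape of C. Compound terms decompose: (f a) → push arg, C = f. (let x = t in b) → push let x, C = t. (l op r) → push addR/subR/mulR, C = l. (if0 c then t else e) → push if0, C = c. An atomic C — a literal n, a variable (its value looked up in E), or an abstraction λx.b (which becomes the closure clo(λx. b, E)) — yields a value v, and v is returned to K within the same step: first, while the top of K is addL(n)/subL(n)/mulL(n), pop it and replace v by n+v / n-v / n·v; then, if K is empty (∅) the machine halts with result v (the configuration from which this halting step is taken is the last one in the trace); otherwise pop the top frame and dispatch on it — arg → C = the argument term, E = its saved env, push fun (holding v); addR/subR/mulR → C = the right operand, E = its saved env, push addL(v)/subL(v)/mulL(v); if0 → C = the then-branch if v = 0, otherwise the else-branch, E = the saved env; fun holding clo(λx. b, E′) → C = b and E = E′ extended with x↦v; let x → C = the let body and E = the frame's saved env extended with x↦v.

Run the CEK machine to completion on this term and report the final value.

t=0: ⟨C=((λw. ((λz. (let x = 0 in z)) ((λy. w) 6))) (let z = (if0 -3 then -4 else 4) in 5)); E=∅; K=∅⟩
t=1: ⟨C=(λw. ((λz. (let x = 0 in z)) ((λy. w) 6))); E=∅; K=[arg]⟩
t=2: ⟨C=(let z = (if0 -3 then -4 else 4) in 5); E=∅; K=[fun]⟩
t=3: ⟨C=(if0 -3 then -4 else 4); E=∅; K=[let z :: fun]⟩
t=4: ⟨C=-3; E=∅; K=[if0 :: let z :: fun]⟩
t=5: ⟨C=4; E=∅; K=[let z :: fun]⟩
t=6: ⟨C=5; E={z↦4}; K=[fun]⟩
t=7: ⟨C=((λz. (let x = 0 in z)) ((λy. w) 6)); E={w↦5}; K=∅⟩
t=8: ⟨C=(λz. (let x = 0 in z)); E={w↦5}; K=[arg]⟩
t=9: ⟨C=((λy. w) 6); E={w↦5}; K=[fun]⟩
t=10: ⟨C=(λy. w); E={w↦5}; K=[arg :: fun]⟩
t=11: ⟨C=6; E={w↦5}; K=[fun :: fun]⟩
t=12: ⟨C=w; E={y↦6, w↦5}; K=[fun]⟩
t=13: ⟨C=(let x = 0 in z); E={z↦5, w↦5}; K=∅⟩
t=14: ⟨C=0; E={z↦5, w↦5}; K=[let x]⟩
t=15: ⟨C=z; E={x↦0, z↦5, w↦5}; K=∅⟩
→ final value 5

Answer: 5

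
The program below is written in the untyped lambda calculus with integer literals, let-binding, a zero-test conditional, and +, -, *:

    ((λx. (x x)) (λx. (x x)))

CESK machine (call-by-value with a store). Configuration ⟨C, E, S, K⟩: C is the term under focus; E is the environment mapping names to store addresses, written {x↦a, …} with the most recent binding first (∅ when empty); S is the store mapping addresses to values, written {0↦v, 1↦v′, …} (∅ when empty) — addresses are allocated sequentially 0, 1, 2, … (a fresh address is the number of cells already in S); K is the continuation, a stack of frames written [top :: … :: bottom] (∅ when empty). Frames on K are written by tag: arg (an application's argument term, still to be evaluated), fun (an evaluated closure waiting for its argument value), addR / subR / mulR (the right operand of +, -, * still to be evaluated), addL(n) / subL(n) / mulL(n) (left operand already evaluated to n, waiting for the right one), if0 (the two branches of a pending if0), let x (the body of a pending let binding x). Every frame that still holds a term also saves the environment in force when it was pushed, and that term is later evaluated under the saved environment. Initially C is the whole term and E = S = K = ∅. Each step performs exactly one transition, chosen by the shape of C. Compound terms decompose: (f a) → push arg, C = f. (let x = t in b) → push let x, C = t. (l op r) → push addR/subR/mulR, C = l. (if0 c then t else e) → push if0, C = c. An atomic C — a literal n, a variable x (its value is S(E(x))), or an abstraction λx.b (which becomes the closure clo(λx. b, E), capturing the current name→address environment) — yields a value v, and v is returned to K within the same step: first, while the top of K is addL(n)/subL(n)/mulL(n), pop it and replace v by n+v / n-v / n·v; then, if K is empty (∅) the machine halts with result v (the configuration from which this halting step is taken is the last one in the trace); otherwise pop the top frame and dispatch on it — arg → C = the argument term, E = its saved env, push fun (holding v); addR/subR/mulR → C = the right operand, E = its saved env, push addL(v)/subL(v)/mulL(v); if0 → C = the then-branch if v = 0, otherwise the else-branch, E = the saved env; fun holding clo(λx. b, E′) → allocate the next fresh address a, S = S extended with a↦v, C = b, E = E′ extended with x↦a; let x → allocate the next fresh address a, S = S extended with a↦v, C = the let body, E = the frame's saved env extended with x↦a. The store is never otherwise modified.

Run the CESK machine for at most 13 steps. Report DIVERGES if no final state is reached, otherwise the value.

0. [C=((λx. (x x)) (λx. (x x))) | E=∅ | S=∅ | K=∅]
1. [C=(λx. (x x)) | E=∅ | S=∅ | K=[arg]]
2. [C=(λx. (x x)) | E=∅ | S=∅ | K=[fun]]
3. [C=(x x) | E={x↦0} | S={0↦clo(λx. (x x), ∅)} | K=∅]
4. [C=x | E={x↦0} | S={0↦clo(λx. (x x), ∅)} | K=[arg]]
5. [C=x | E={x↦0} | S={0↦clo(λx. (x x), ∅)} | K=[fun]]
6. [C=(x x) | E={x↦1} | S={0↦clo(λx. (x x), ∅), 1↦clo(λx. (x x), ∅)} | K=∅]
7. [C=x | E={x↦1} | S={0↦clo(λx. (x x), ∅), 1↦clo(λx. (x x), ∅)} | K=[arg]]
8. [C=x | E={x↦1} | S={0↦clo(λx. (x x), ∅), 1↦clo(λx. (x x), ∅)} | K=[fun]]
9. [C=(x x) | E={x↦2} | S={0↦clo(λx. (x x), ∅), 1↦clo(λx. (x x), ∅), 2↦clo(λx. (x x), ∅)} | K=∅]
10. [C=x | E={x↦2} | S={0↦clo(λx. (x x), ∅), 1↦clo(λx. (x x), ∅), 2↦clo(λx. (x x), ∅)} | K=[arg]]
11. [C=x | E={x↦2} | S={0↦clo(λx. (x x), ∅), 1↦clo(λx. (x x), ∅), 2↦clo(λx. (x x), ∅)} | K=[fun]]
12. [C=(x x) | E={x↦3} | S={0↦clo(λx. (x x), ∅), 1↦clo(λx. (x x), ∅), 2↦clo(λx. (x x), ∅), 3↦clo(λx. (x x), ∅)} | K=∅]
13. [C=x | E={x↦3} | S={0↦clo(λx. (x x), ∅), 1↦clo(λx. (x x), ∅), 2↦clo(λx. (x x), ∅), 3↦clo(λx. (x x), ∅)} | K=[arg]]
→ 13 transitions taken and the configuration is still not final: no result within 13 steps

Answer: DIVERGES (no final state within 13 steps)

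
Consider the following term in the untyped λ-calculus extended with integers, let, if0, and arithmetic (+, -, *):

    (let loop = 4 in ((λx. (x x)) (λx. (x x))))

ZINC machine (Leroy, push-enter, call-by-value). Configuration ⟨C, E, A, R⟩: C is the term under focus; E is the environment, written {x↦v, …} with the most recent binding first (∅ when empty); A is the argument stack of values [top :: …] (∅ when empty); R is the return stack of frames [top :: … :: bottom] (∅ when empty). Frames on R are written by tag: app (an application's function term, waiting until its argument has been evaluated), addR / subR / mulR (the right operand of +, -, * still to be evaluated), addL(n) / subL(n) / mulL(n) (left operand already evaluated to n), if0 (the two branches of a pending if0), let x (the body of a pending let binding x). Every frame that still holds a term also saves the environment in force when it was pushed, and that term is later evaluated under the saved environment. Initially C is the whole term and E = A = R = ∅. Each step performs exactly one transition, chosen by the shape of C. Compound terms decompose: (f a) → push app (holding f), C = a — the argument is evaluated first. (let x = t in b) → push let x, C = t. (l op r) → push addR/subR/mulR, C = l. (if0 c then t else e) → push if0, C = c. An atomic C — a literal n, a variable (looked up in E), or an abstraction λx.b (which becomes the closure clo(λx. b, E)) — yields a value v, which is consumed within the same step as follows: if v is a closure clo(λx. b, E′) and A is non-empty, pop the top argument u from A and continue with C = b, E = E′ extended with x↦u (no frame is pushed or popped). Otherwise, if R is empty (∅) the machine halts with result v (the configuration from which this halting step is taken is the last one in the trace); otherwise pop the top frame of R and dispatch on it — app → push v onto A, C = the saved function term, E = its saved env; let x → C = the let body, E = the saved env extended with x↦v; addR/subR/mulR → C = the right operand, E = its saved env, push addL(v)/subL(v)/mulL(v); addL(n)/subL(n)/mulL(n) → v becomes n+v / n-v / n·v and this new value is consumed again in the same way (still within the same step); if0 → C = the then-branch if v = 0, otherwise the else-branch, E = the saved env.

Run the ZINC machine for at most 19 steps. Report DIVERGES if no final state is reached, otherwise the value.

Answer: DIVERGES (no final state within 19 steps)

Execution trace:
t=0: [C=(let loop = 4 in ((λx. (x x)) (λx. (x x)))) | E=∅ | A=∅ | R=∅]
t=1: [C=4 | E=∅ | A=∅ | R=[let loop]]
t=2: [C=((λx. (x x)) (λx. (x x))) | E={loop↦4} | A=∅ | R=∅]
t=3: [C=(λx. (x x)) | E={loop↦4} | A=∅ | R=[app]]
t=4: [C=(λx. (x x)) | E={loop↦4} | A=[clo(λx. (x x), {loop↦4})] | R=∅]
t=5: [C=(x x) | E={x↦clo(λx. (x x), {loop↦4}), loop↦4} | A=∅ | R=∅]
t=6: [C=x | E={x↦clo(λx. (x x), {loop↦4}), loop↦4} | A=∅ | R=[app]]
t=7: [C=x | E={x↦clo(λx. (x x), {loop↦4}), loop↦4} | A=[clo(λx. (x x), {loop↦4})] | R=∅]
… configuration repeats with period 3 (steps 5–7 recur indefinitely) …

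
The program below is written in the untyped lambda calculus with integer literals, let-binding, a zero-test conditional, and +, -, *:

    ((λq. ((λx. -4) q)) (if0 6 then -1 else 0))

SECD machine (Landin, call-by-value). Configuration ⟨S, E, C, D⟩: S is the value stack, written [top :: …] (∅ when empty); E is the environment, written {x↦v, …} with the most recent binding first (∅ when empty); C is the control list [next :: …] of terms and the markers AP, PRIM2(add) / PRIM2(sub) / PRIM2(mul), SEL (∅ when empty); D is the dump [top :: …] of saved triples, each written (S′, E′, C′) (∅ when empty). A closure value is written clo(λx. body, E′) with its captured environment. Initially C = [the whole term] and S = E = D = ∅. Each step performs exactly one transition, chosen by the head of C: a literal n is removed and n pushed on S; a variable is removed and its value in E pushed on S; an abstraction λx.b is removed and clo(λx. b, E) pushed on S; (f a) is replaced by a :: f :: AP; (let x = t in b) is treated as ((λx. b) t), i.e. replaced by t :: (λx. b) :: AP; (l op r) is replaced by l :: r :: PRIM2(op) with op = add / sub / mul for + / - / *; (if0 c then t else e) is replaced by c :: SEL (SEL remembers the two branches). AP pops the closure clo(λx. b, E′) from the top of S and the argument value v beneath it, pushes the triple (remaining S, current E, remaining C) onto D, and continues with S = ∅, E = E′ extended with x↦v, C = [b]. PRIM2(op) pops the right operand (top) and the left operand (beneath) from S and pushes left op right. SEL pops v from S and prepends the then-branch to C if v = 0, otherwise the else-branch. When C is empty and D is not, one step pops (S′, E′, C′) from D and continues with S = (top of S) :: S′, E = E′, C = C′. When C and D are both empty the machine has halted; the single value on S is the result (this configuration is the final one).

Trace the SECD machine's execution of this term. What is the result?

Answer: -4

Execution trace:
t=0: <S=∅, E=∅, C=[((λq. ((λx. -4) q)) (if0 6 then -1 else 0))], D=∅>
t=1: <S=∅, E=∅, C=[(if0 6 then -1 else 0) :: (λq. ((λx. -4) q)) :: AP], D=∅>
t=2: <S=∅, E=∅, C=[6 :: SEL :: (λq. ((λx. -4) q)) :: AP], D=∅>
t=3: <S=[6], E=∅, C=[SEL :: (λq. ((λx. -4) q)) :: AP], D=∅>
t=4: <S=∅, E=∅, C=[0 :: (λq. ((λx. -4) q)) :: AP], D=∅>
t=5: <S=[0], E=∅, C=[(λq. ((λx. -4) q)) :: AP], D=∅>
t=6: <S=[clo(λq. ((λx. -4) q), ∅) :: 0], E=∅, C=[AP], D=∅>
t=7: <S=∅, E={q↦0}, C=[((λx. -4) q)], D=[(∅, ∅, ∅)]>
t=8: <S=∅, E={q↦0}, C=[q :: (λx. -4) :: AP], D=[(∅, ∅, ∅)]>
t=9: <S=[0], E={q↦0}, C=[(λx. -4) :: AP], D=[(∅, ∅, ∅)]>
t=10: <S=[clo(λx. -4, {q↦0}) :: 0], E={q↦0}, C=[AP], D=[(∅, ∅, ∅)]>
t=11: <S=∅, E={x↦0, q↦0}, C=[-4], D=[(∅, {q↦0}, ∅) :: (∅, ∅, ∅)]>
t=12: <S=[-4], E={x↦0, q↦0}, C=∅, D=[(∅, {q↦0}, ∅) :: (∅, ∅, ∅)]>
t=13: <S=[-4], E={q↦0}, C=∅, D=[(∅, ∅, ∅)]>
t=14: <S=[-4], E=∅, C=∅, D=∅>
→ final value -4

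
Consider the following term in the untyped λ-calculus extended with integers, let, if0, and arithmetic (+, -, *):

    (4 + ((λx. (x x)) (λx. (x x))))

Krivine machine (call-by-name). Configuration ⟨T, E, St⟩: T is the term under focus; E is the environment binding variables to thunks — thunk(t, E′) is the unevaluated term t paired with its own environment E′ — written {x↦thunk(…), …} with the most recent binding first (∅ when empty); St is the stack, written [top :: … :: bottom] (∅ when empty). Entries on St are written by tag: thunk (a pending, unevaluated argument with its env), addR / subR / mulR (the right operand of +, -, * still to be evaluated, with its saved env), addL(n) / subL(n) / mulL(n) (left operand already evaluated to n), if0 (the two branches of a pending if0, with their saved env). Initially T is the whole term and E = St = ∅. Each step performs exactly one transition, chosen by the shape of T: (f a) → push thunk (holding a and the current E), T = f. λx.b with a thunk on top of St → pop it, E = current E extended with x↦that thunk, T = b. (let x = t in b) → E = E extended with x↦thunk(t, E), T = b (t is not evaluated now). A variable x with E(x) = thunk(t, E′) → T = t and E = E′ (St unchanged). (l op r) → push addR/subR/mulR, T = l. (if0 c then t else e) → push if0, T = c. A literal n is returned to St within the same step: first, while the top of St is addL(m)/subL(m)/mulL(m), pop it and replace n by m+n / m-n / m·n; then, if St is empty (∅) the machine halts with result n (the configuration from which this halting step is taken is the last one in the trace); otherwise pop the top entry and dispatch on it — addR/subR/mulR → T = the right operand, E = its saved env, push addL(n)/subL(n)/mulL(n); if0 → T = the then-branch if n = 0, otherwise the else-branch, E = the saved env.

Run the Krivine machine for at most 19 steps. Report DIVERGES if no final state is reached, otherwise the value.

Answer: DIVERGES (no final state within 19 steps)

Derivation:
step 0: [T=(4 + ((λx. (x x)) (λx. (x x)))) | E=∅ | St=∅]
step 1: [T=4 | E=∅ | St=[addR]]
step 2: [T=((λx. (x x)) (λx. (x x))) | E=∅ | St=[addL(4)]]
step 3: [T=(λx. (x x)) | E=∅ | St=[thunk :: addL(4)]]
step 4: [T=(x x) | E={x↦thunk((λx. (x x)), ∅)} | St=[addL(4)]]
step 5: [T=x | E={x↦thunk((λx. (x x)), ∅)} | St=[thunk :: addL(4)]]
step 6: [T=(λx. (x x)) | E=∅ | St=[thunk :: addL(4)]]
step 7: [T=(x x) | E={x↦thunk(x, {x↦thunk((λx. (x x)), ∅)})} | St=[addL(4)]]
step 8: [T=x | E={x↦thunk(x, {x↦thunk((λx. (x x)), ∅)})} | St=[thunk :: addL(4)]]
step 9: [T=x | E={x↦thunk((λx. (x x)), ∅)} | St=[thunk :: addL(4)]]
step 10: [T=(λx. (x x)) | E=∅ | St=[thunk :: addL(4)]]
step 11: [T=(x x) | E={x↦thunk(x, {x↦thunk(x, {x↦thunk((λx. (x x)), ∅)})})} | St=[addL(4)]]
step 12: [T=x | E={x↦thunk(x, {x↦thunk(x, {x↦thunk((λx. (x x)), ∅)})})} | St=[thunk :: addL(4)]]
step 13: [T=x | E={x↦thunk(x, {x↦thunk((λx. (x x)), ∅)})} | St=[thunk :: addL(4)]]
step 14: [T=x | E={x↦thunk((λx. (x x)), ∅)} | St=[thunk :: addL(4)]]
step 15: [T=(λx. (x x)) | E=∅ | St=[thunk :: addL(4)]]
step 16: [T=(x x) | E={x↦thunk(x, {x↦thunk(x, {x↦thunk(x, {x↦thunk((λx. (x x)), ∅)})})})} | St=[addL(4)]]
step 17: [T=x | E={x↦thunk(x, {x↦thunk(x, {x↦thunk(x, {x↦thunk((λx. (x x)), ∅)})})})} | St=[thunk :: addL(4)]]
step 18: [T=x | E={x↦thunk(x, {x↦thunk(x, {x↦thunk((λx. (x x)), ∅)})})} | St=[thunk :: addL(4)]]
step 19: [T=x | E={x↦thunk(x, {x↦thunk((λx. (x x)), ∅)})} | St=[thunk :: addL(4)]]
→ 19 transitions taken and the configuration is still not final: no result within 19 steps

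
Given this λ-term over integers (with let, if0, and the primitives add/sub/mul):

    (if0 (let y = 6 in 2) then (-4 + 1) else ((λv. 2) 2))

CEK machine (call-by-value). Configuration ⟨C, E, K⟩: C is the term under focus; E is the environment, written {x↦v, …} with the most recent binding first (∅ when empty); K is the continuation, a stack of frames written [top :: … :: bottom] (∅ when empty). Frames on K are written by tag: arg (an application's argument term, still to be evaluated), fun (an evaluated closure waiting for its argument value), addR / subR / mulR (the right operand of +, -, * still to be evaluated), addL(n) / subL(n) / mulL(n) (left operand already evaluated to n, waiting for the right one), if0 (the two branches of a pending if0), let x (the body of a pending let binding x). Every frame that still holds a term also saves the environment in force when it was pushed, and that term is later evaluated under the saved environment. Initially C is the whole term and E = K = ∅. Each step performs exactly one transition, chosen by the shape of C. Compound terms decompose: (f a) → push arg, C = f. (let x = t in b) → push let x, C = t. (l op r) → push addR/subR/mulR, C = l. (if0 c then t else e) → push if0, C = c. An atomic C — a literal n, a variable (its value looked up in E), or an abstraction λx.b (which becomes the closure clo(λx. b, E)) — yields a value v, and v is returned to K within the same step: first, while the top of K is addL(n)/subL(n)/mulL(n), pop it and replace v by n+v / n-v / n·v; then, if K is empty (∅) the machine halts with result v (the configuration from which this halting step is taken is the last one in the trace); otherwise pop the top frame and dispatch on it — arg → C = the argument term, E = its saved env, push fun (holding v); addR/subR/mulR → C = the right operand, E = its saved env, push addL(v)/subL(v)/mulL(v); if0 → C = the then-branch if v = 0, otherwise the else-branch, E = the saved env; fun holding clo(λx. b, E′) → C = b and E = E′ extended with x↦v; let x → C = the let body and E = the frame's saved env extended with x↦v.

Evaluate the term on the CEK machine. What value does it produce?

Answer: 2

Derivation:
0. <C=(if0 (let y = 6 in 2) then (-4 + 1) else ((λv. 2) 2)), E=∅, K=∅>
1. <C=(let y = 6 in 2), E=∅, K=[if0]>
2. <C=6, E=∅, K=[let y :: if0]>
3. <C=2, E={y↦6}, K=[if0]>
4. <C=((λv. 2) 2), E=∅, K=∅>
5. <C=(λv. 2), E=∅, K=[arg]>
6. <C=2, E=∅, K=[fun]>
7. <C=2, E={v↦2}, K=∅>
→ final value 2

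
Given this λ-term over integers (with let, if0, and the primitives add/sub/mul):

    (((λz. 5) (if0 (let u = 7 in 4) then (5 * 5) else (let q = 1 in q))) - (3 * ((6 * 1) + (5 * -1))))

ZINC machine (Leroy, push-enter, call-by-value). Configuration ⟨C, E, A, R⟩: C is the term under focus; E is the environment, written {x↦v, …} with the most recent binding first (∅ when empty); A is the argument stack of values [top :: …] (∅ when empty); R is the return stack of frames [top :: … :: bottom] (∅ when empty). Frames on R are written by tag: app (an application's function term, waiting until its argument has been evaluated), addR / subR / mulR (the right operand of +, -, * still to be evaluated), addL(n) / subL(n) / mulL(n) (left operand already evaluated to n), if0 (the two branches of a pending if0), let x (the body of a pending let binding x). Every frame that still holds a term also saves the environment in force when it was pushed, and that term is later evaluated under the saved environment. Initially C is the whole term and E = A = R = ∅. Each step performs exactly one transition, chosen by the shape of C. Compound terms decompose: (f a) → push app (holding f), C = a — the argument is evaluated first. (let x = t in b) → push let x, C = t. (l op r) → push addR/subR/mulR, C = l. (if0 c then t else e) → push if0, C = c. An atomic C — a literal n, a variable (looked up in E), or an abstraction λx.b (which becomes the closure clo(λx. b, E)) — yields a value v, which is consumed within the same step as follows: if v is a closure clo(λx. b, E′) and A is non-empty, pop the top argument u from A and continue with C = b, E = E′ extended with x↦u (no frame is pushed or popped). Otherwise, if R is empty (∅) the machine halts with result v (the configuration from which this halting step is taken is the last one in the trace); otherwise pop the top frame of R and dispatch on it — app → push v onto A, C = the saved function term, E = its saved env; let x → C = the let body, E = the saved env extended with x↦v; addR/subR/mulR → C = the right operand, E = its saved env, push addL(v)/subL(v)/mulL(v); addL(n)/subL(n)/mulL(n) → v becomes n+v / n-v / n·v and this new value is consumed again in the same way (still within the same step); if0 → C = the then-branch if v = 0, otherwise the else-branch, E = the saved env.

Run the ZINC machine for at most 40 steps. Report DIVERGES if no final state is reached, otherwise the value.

Answer: 2

Execution trace:
t=0: <C=(((λz. 5) (if0 (let u = 7 in 4) then (5 * 5) else (let q = 1 in q))) - (3 * ((6 * 1) + (5 * -1)))), E=∅, A=∅, R=∅>
t=1: <C=((λz. 5) (if0 (let u = 7 in 4) then (5 * 5) else (let q = 1 in q))), E=∅, A=∅, R=[subR]>
t=2: <C=(if0 (let u = 7 in 4) then (5 * 5) else (let q = 1 in q)), E=∅, A=∅, R=[app :: subR]>
t=3: <C=(let u = 7 in 4), E=∅, A=∅, R=[if0 :: app :: subR]>
t=4: <C=7, E=∅, A=∅, R=[let u :: if0 :: app :: subR]>
t=5: <C=4, E={u↦7}, A=∅, R=[if0 :: app :: subR]>
t=6: <C=(let q = 1 in q), E=∅, A=∅, R=[app :: subR]>
t=7: <C=1, E=∅, A=∅, R=[let q :: app :: subR]>
t=8: <C=q, E={q↦1}, A=∅, R=[app :: subR]>
t=9: <C=(λz. 5), E=∅, A=[1], R=[subR]>
t=10: <C=5, E={z↦1}, A=∅, R=[subR]>
t=11: <C=(3 * ((6 * 1) + (5 * -1))), E=∅, A=∅, R=[subL(5)]>
t=12: <C=3, E=∅, A=∅, R=[mulR :: subL(5)]>
t=13: <C=((6 * 1) + (5 * -1)), E=∅, A=∅, R=[mulL(3) :: subL(5)]>
t=14: <C=(6 * 1), E=∅, A=∅, R=[addR :: mulL(3) :: subL(5)]>
t=15: <C=6, E=∅, A=∅, R=[mulR :: addR :: mulL(3) :: subL(5)]>
t=16: <C=1, E=∅, A=∅, R=[mulL(6) :: addR :: mulL(3) :: subL(5)]>
t=17: <C=(5 * -1), E=∅, A=∅, R=[addL(6) :: mulL(3) :: subL(5)]>
t=18: <C=5, E=∅, A=∅, R=[mulR :: addL(6) :: mulL(3) :: subL(5)]>
t=19: <C=-1, E=∅, A=∅, R=[mulL(5) :: addL(6) :: mulL(3) :: subL(5)]>
→ final value 2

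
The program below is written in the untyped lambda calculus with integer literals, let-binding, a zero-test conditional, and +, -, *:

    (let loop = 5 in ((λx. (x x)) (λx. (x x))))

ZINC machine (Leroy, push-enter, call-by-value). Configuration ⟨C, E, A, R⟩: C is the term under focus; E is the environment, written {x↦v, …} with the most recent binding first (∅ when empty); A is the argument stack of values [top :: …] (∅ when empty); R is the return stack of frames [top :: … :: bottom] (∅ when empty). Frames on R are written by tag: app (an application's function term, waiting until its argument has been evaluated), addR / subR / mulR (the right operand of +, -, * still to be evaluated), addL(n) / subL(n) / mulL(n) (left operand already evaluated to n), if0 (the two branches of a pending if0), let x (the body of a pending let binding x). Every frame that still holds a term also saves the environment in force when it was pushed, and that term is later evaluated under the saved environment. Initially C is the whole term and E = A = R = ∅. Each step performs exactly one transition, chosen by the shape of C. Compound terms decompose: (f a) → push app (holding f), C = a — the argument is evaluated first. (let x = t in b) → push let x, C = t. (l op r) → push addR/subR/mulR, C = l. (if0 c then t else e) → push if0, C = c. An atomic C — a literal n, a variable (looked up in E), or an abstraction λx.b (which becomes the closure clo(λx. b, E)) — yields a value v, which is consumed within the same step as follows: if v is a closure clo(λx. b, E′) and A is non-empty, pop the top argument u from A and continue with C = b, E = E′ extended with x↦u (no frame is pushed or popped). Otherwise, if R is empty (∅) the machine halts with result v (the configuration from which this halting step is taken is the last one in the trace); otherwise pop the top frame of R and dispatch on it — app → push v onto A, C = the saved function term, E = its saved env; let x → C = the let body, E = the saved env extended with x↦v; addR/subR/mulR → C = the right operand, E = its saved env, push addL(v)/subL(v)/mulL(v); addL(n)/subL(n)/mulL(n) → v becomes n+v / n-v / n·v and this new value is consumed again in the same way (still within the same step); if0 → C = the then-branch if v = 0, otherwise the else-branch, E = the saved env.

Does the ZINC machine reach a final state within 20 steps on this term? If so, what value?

Answer: DIVERGES (no final state within 20 steps)

Machine steps:
0. ⟨C=(let loop = 5 in ((λx. (x x)) (λx. (x x)))); E=∅; A=∅; R=∅⟩
1. ⟨C=5; E=∅; A=∅; R=[let loop]⟩
2. ⟨C=((λx. (x x)) (λx. (x x))); E={loop↦5}; A=∅; R=∅⟩
3. ⟨C=(λx. (x x)); E={loop↦5}; A=∅; R=[app]⟩
4. ⟨C=(λx. (x x)); E={loop↦5}; A=[clo(λx. (x x), {loop↦5})]; R=∅⟩
5. ⟨C=(x x); E={x↦clo(λx. (x x), {loop↦5}), loop↦5}; A=∅; R=∅⟩
6. ⟨C=x; E={x↦clo(λx. (x x), {loop↦5}), loop↦5}; A=∅; R=[app]⟩
7. ⟨C=x; E={x↦clo(λx. (x x), {loop↦5}), loop↦5}; A=[clo(λx. (x x), {loop↦5})]; R=∅⟩
… configuration repeats with period 3 (steps 5–7 recur indefinitely) …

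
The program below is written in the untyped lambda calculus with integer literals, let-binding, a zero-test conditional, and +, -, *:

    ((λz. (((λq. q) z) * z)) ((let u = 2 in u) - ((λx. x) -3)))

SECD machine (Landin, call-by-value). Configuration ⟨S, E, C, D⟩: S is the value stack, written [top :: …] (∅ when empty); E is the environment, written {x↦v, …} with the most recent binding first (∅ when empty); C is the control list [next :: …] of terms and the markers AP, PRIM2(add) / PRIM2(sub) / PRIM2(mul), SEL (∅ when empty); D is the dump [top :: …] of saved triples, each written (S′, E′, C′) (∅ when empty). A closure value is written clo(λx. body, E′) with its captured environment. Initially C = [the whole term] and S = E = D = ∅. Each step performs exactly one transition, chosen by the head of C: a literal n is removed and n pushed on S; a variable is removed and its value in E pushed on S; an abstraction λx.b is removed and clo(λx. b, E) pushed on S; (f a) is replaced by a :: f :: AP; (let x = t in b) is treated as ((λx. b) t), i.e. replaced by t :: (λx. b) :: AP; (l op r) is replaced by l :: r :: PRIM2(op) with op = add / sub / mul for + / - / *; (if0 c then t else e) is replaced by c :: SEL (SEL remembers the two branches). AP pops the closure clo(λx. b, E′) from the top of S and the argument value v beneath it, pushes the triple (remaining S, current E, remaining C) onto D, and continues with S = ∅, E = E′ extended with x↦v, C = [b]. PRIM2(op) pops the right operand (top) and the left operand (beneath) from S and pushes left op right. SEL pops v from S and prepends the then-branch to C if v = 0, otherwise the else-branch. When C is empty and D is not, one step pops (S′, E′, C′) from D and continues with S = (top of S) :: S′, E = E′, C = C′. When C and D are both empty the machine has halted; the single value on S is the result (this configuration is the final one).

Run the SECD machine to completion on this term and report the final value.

t=0: [S=∅ | E=∅ | C=[((λz. (((λq. q) z) * z)) ((let u = 2 in u) - ((λx. x) -3)))] | D=∅]
t=1: [S=∅ | E=∅ | C=[((let u = 2 in u) - ((λx. x) -3)) :: (λz. (((λq. q) z) * z)) :: AP] | D=∅]
t=2: [S=∅ | E=∅ | C=[(let u = 2 in u) :: ((λx. x) -3) :: PRIM2(sub) :: (λz. (((λq. q) z) * z)) :: AP] | D=∅]
t=3: [S=∅ | E=∅ | C=[2 :: (λu. u) :: AP :: ((λx. x) -3) :: PRIM2(sub) :: (λz. (((λq. q) z) * z)) :: AP] | D=∅]
t=4: [S=[2] | E=∅ | C=[(λu. u) :: AP :: ((λx. x) -3) :: PRIM2(sub) :: (λz. (((λq. q) z) * z)) :: AP] | D=∅]
t=5: [S=[clo(λu. u, ∅) :: 2] | E=∅ | C=[AP :: ((λx. x) -3) :: PRIM2(sub) :: (λz. (((λq. q) z) * z)) :: AP] | D=∅]
t=6: [S=∅ | E={u↦2} | C=[u] | D=[(∅, ∅, [((λx. x) -3) :: PRIM2(sub) :: (λz. (((λq. q) z) * z)) :: AP])]]
t=7: [S=[2] | E={u↦2} | C=∅ | D=[(∅, ∅, [((λx. x) -3) :: PRIM2(sub) :: (λz. (((λq. q) z) * z)) :: AP])]]
t=8: [S=[2] | E=∅ | C=[((λx. x) -3) :: PRIM2(sub) :: (λz. (((λq. q) z) * z)) :: AP] | D=∅]
t=9: [S=[2] | E=∅ | C=[-3 :: (λx. x) :: AP :: PRIM2(sub) :: (λz. (((λq. q) z) * z)) :: AP] | D=∅]
t=10: [S=[-3 :: 2] | E=∅ | C=[(λx. x) :: AP :: PRIM2(sub) :: (λz. (((λq. q) z) * z)) :: AP] | D=∅]
t=11: [S=[clo(λx. x, ∅) :: -3 :: 2] | E=∅ | C=[AP :: PRIM2(sub) :: (λz. (((λq. q) z) * z)) :: AP] | D=∅]
t=12: [S=∅ | E={x↦-3} | C=[x] | D=[([2], ∅, [PRIM2(sub) :: (λz. (((λq. q) z) * z)) :: AP])]]
t=13: [S=[-3] | E={x↦-3} | C=∅ | D=[([2], ∅, [PRIM2(sub) :: (λz. (((λq. q) z) * z)) :: AP])]]
t=14: [S=[-3 :: 2] | E=∅ | C=[PRIM2(sub) :: (λz. (((λq. q) z) * z)) :: AP] | D=∅]
t=15: [S=[5] | E=∅ | C=[(λz. (((λq. q) z) * z)) :: AP] | D=∅]
t=16: [S=[clo(λz. (((λq. q) z) * z), ∅) :: 5] | E=∅ | C=[AP] | D=∅]
t=17: [S=∅ | E={z↦5} | C=[(((λq. q) z) * z)] | D=[(∅, ∅, ∅)]]
t=18: [S=∅ | E={z↦5} | C=[((λq. q) z) :: z :: PRIM2(mul)] | D=[(∅, ∅, ∅)]]
t=19: [S=∅ | E={z↦5} | C=[z :: (λq. q) :: AP :: z :: PRIM2(mul)] | D=[(∅, ∅, ∅)]]
t=20: [S=[5] | E={z↦5} | C=[(λq. q) :: AP :: z :: PRIM2(mul)] | D=[(∅, ∅, ∅)]]
t=21: [S=[clo(λq. q, {z↦5}) :: 5] | E={z↦5} | C=[AP :: z :: PRIM2(mul)] | D=[(∅, ∅, ∅)]]
t=22: [S=∅ | E={q↦5, z↦5} | C=[q] | D=[(∅, {z↦5}, [z :: PRIM2(mul)]) :: (∅, ∅, ∅)]]
t=23: [S=[5] | E={q↦5, z↦5} | C=∅ | D=[(∅, {z↦5}, [z :: PRIM2(mul)]) :: (∅, ∅, ∅)]]
t=24: [S=[5] | E={z↦5} | C=[z :: PRIM2(mul)] | D=[(∅, ∅, ∅)]]
t=25: [S=[5 :: 5] | E={z↦5} | C=[PRIM2(mul)] | D=[(∅, ∅, ∅)]]
t=26: [S=[25] | E={z↦5} | C=∅ | D=[(∅, ∅, ∅)]]
t=27: [S=[25] | E=∅ | C=∅ | D=∅]
→ final value 25

Answer: 25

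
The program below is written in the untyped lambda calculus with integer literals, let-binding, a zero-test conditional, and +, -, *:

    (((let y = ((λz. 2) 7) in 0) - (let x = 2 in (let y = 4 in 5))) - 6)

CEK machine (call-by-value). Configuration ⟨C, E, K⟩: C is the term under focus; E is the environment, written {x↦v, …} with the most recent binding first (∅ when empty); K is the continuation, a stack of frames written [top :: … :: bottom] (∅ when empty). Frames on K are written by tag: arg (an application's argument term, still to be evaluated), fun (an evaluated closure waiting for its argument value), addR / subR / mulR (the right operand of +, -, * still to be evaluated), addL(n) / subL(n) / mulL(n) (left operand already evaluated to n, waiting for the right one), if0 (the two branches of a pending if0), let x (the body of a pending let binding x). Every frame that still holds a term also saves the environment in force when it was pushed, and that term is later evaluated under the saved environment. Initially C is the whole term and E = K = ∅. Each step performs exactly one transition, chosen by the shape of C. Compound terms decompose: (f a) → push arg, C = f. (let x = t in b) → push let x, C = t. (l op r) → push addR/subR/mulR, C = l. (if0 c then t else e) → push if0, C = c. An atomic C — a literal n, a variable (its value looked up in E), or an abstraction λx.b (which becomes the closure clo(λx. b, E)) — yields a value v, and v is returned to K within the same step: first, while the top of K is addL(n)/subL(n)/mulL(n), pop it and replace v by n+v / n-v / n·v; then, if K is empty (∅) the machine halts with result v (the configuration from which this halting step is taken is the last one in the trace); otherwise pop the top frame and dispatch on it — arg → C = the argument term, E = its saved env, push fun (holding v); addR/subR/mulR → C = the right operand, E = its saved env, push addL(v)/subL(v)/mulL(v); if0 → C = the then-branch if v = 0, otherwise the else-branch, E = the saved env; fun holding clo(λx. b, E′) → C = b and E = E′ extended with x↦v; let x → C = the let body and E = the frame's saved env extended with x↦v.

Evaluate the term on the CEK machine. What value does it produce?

step 0: [C=(((let y = ((λz. 2) 7) in 0) - (let x = 2 in (let y = 4 in 5))) - 6) | E=∅ | K=∅]
step 1: [C=((let y = ((λz. 2) 7) in 0) - (let x = 2 in (let y = 4 in 5))) | E=∅ | K=[subR]]
step 2: [C=(let y = ((λz. 2) 7) in 0) | E=∅ | K=[subR :: subR]]
step 3: [C=((λz. 2) 7) | E=∅ | K=[let y :: subR :: subR]]
step 4: [C=(λz. 2) | E=∅ | K=[arg :: let y :: subR :: subR]]
step 5: [C=7 | E=∅ | K=[fun :: let y :: subR :: subR]]
step 6: [C=2 | E={z↦7} | K=[let y :: subR :: subR]]
step 7: [C=0 | E={y↦2} | K=[subR :: subR]]
step 8: [C=(let x = 2 in (let y = 4 in 5)) | E=∅ | K=[subL(0) :: subR]]
step 9: [C=2 | E=∅ | K=[let x :: subL(0) :: subR]]
step 10: [C=(let y = 4 in 5) | E={x↦2} | K=[subL(0) :: subR]]
step 11: [C=4 | E={x↦2} | K=[let y :: subL(0) :: subR]]
step 12: [C=5 | E={y↦4, x↦2} | K=[subL(0) :: subR]]
step 13: [C=6 | E=∅ | K=[subL(-5)]]
→ final value -11

Answer: -11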